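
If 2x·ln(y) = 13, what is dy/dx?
Apply d/dx to both sides, remembering that y depends on x. Each occurrence of y therefore brings in a y' = dy/dx via the chain rule.

With F(x, y) equal to the left-hand side minus the right, differentiate F term by term:
  d/dx[2x·ln(y)] = 2x·y'/y + 2ln(y)
  d/dx[-13] = 0
Adding these up, d/dx[F] = 0 becomes
  (2ln(y)) + (2x/y)·y' = 0,
so isolating y',
  dy/dx = -(2ln(y))/(2x/y) = -y·ln(y)/x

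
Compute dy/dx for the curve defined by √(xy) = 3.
Apply d/dx to both sides, remembering that y depends on x. Each occurrence of y therefore brings in a y' = dy/dx via the chain rule.

With F(x, y) equal to the left-hand side minus the right, differentiate F term by term:
  d/dx[√(xy)] = √(xy)(x·y'/2 + y/2)/(xy)
  d/dx[-3] = 0
Adding these up, d/dx[F] = 0 becomes
  (√(xy)/(2x)) + (√(xy)/(2y))·y' = 0,
so isolating y',
  dy/dx = -(√(xy)/(2x))/(√(xy)/(2y)) = -y/x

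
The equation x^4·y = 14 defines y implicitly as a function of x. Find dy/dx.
Differentiate both sides with respect to x, treating y as y(x). By the chain rule, any term containing y contributes a factor of y' = dy/dx when we differentiate it.

Move every term to one side and write the relation as F(x, y) = 0. Term by term,
  d/dx[x^4y] = x^4·y' + 4x^3y
  d/dx[-14] = 0

The pieces without y' make up ∂F/∂x and the coefficient of y' is ∂F/∂y:
  ∂F/∂x = 4x^3y,
  ∂F/∂y = x^4.

Since d/dx[F] = ∂F/∂x + (∂F/∂y)·y' = 0, solve for y':
  (∂F/∂y)·y' = -∂F/∂x
  dy/dx = -(∂F/∂x)/(∂F/∂y) = -(4x^3y)/(x^4) = -4y/x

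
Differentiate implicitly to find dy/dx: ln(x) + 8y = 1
Differentiate the relation implicitly: treat y = y(x) and apply the chain rule, so every y-derivative picks up a y' = dy/dx factor.

With everything moved to the left-hand side, differentiate term by term:
  d/dx[8y] = 8·y'
  d/dx[ln(x)] = 1/x
  d/dx[-1] = 0

Separating the contributions that come from x directly and those that come through y:
  without y':      1/x
  multiplying y':  8

so (1/x) + (8)·y' = 0, and therefore
  dy/dx = -(1/x)/(8) = -1/(8x)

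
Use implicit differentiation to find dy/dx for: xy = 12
Differentiate the relation implicitly: treat y = y(x) and apply the chain rule, so every y-derivative picks up a y' = dy/dx factor.

With everything moved to the left-hand side, differentiate term by term:
  d/dx[xy] = x·y' + y
  d/dx[-12] = 0

Separating the contributions that come from x directly and those that come through y:
  without y':      y
  multiplying y':  x

so (y) + (x)·y' = 0, and therefore
  dy/dx = -(y)/(x) = -y/x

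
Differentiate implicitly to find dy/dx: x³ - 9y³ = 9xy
Differentiate both sides with respect to x, treating y as y(x). By the chain rule, any term containing y contributes a factor of y' = dy/dx when we differentiate it.

Move every term to one side and write the relation as F(x, y) = 0. Term by term,
  d/dx[x^3] = 3x^2
  d/dx[-9xy] = -9x·y' - 9y
  d/dx[-9y^3] = -27y^2·y'

The pieces without y' make up ∂F/∂x and the coefficient of y' is ∂F/∂y:
  ∂F/∂x = 3x^2 - 9y,
  ∂F/∂y = -9x - 27y^2.

Since d/dx[F] = ∂F/∂x + (∂F/∂y)·y' = 0, solve for y':
  (∂F/∂y)·y' = -∂F/∂x
  dy/dx = -(∂F/∂x)/(∂F/∂y) = -(3x^2 - 9y)/(-9x - 27y^2) = (x^2/3 - y)/(x + 3y^2)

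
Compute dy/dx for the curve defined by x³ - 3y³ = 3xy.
Differentiate the relation implicitly: treat y = y(x) and apply the chain rule, so every y-derivative picks up a y' = dy/dx factor.

With everything moved to the left-hand side, differentiate term by term:
  d/dx[x^3] = 3x^2
  d/dx[-3xy] = -3x·y' - 3y
  d/dx[-3y^3] = -9y^2·y'

Separating the contributions that come from x directly and those that come through y:
  without y':      3x^2 - 3y
  multiplying y':  -3x - 9y^2

so (3x^2 - 3y) + (-3x - 9y^2)·y' = 0, and therefore
  dy/dx = -(3x^2 - 3y)/(-3x - 9y^2) = (x^2 - y)/(x + 3y^2)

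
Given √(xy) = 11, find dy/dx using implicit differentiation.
Differentiate the relation implicitly: treat y = y(x) and apply the chain rule, so every y-derivative picks up a y' = dy/dx factor.

With everything moved to the left-hand side, differentiate term by term:
  d/dx[√(xy)] = √(xy)(x·y'/2 + y/2)/(xy)
  d/dx[-11] = 0

Separating the contributions that come from x directly and those that come through y:
  without y':      √(xy)/(2x)
  multiplying y':  √(xy)/(2y)

so (√(xy)/(2x)) + (√(xy)/(2y))·y' = 0, and therefore
  dy/dx = -(√(xy)/(2x))/(√(xy)/(2y)) = -y/x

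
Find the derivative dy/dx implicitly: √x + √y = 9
Apply d/dx to both sides, remembering that y depends on x. Each occurrence of y therefore brings in a y' = dy/dx via the chain rule.

With F(x, y) equal to the left-hand side minus the right, differentiate F term by term:
  d/dx[√(x)] = 1/(2√(x))
  d/dx[√(y)] = y'/(2√(y))
  d/dx[-9] = 0
Adding these up, d/dx[F] = 0 becomes
  (1/(2√(x))) + (1/(2√(y)))·y' = 0,
so isolating y',
  dy/dx = -(1/(2√(x)))/(1/(2√(y))) = -√(y)/√(x)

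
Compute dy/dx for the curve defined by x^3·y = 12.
Differentiate the relation implicitly: treat y = y(x) and apply the chain rule, so every y-derivative picks up a y' = dy/dx factor.

With everything moved to the left-hand side, differentiate term by term:
  d/dx[x^3y] = x^3·y' + 3x^2y
  d/dx[-12] = 0

Separating the contributions that come from x directly and those that come through y:
  without y':      3x^2y
  multiplying y':  x^3

so (3x^2y) + (x^3)·y' = 0, and therefore
  dy/dx = -(3x^2y)/(x^3) = -3y/x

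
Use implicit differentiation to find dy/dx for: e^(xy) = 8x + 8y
Differentiate both sides with respect to x, treating y as y(x). By the chain rule, any term containing y contributes a factor of y' = dy/dx when we differentiate it.

Move every term to one side and write the relation as F(x, y) = 0. Term by term,
  d/dx[-8x] = -8
  d/dx[-8y] = -8·y'
  d/dx[e^(xy)] = (x·y' + y)·e^(xy)

The pieces without y' make up ∂F/∂x and the coefficient of y' is ∂F/∂y:
  ∂F/∂x = y·e^(xy) - 8,
  ∂F/∂y = x·e^(xy) - 8.

Since d/dx[F] = ∂F/∂x + (∂F/∂y)·y' = 0, solve for y':
  (∂F/∂y)·y' = -∂F/∂x
  dy/dx = -(∂F/∂x)/(∂F/∂y) = -(y·e^(xy) - 8)/(x·e^(xy) - 8) = (-y·e^(xy) + 8)/(x·e^(xy) - 8)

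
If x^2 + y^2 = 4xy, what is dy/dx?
Differentiate both sides with respect to x, treating y as y(x). By the chain rule, any term containing y contributes a factor of y' = dy/dx when we differentiate it.

Move every term to one side and write the relation as F(x, y) = 0. Term by term,
  d/dx[x^2] = 2x
  d/dx[-4xy] = -4x·y' - 4y
  d/dx[y^2] = 2y·y'

The pieces without y' make up ∂F/∂x and the coefficient of y' is ∂F/∂y:
  ∂F/∂x = 2x - 4y,
  ∂F/∂y = -4x + 2y.

Since d/dx[F] = ∂F/∂x + (∂F/∂y)·y' = 0, solve for y':
  (∂F/∂y)·y' = -∂F/∂x
  dy/dx = -(∂F/∂x)/(∂F/∂y) = -(2x - 4y)/(-4x + 2y) = (x - 2y)/(2x - y)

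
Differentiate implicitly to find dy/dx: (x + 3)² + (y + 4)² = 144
Take d/dx of both sides. Since y is implicitly a function of x, the chain rule attaches a y' = dy/dx factor whenever we differentiate through y.

Set F(x, y) = (left side) − (right side), so the curve is F = 0. Differentiating each term of F:
  d/dx[(x + 3)^2] = 2x + 6
  d/dx[(y + 4)^2] = 2·y'(y + 4)
  d/dx[-144] = 0

Collecting, the y'-free part is the partial derivative in x and the y' coefficient is the partial derivative in y:
  ∂F/∂x = 2x + 6
  ∂F/∂y = 2y + 8

so d/dx[F(x, y(x))] = ∂F/∂x + (∂F/∂y)·y' = 0. Rearranging,
  dy/dx = -(∂F/∂x)/(∂F/∂y) = -(2x + 6)/(2y + 8) = (-x - 3)/(y + 4)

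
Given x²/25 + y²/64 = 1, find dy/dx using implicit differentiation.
Take d/dx of both sides. Since y is implicitly a function of x, the chain rule attaches a y' = dy/dx factor whenever we differentiate through y.

Set F(x, y) = (left side) − (right side), so the curve is F = 0. Differentiating each term of F:
  d/dx[x^2/25] = 2x/25
  d/dx[y^2/64] = y·y'/32
  d/dx[-1] = 0

Collecting, the y'-free part is the partial derivative in x and the y' coefficient is the partial derivative in y:
  ∂F/∂x = 2x/25
  ∂F/∂y = y/32

so d/dx[F(x, y(x))] = ∂F/∂x + (∂F/∂y)·y' = 0. Rearranging,
  dy/dx = -(∂F/∂x)/(∂F/∂y) = -(2x/25)/(y/32) = -64x/(25y)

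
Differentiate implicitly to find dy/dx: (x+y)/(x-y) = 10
Differentiate the relation implicitly: treat y = y(x) and apply the chain rule, so every y-derivative picks up a y' = dy/dx factor.

With everything moved to the left-hand side, differentiate term by term:
  d/dx[(x + y)/(x - y)] = (y' + 1)/(x - y) + (x + y)(y' - 1)/(x - y)^2
  d/dx[-10] = 0

Separating the contributions that come from x directly and those that come through y:
  without y':      1/(x - y) - (x + y)/(x - y)^2
  multiplying y':  1/(x - y) + (x + y)/(x - y)^2

so (1/(x - y) - (x + y)/(x - y)^2) + (1/(x - y) + (x + y)/(x - y)^2)·y' = 0, and therefore
  dy/dx = -(1/(x - y) - (x + y)/(x - y)^2)/(1/(x - y) + (x + y)/(x - y)^2)
        = -(-2y/(x - y)^2)/(2x/(x - y)^2) = y/x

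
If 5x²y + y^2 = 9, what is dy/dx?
Take d/dx of both sides. Since y is implicitly a function of x, the chain rule attaches a y' = dy/dx factor whenever we differentiate through y.

Set F(x, y) = (left side) − (right side), so the curve is F = 0. Differentiating each term of F:
  d/dx[5x^2y] = 5x^2·y' + 10xy
  d/dx[y^2] = 2y·y'
  d/dx[-9] = 0

Collecting, the y'-free part is the partial derivative in x and the y' coefficient is the partial derivative in y:
  ∂F/∂x = 10xy
  ∂F/∂y = 5x^2 + 2y

so d/dx[F(x, y(x))] = ∂F/∂x + (∂F/∂y)·y' = 0. Rearranging,
  dy/dx = -(∂F/∂x)/(∂F/∂y) = -(10xy)/(5x^2 + 2y) = -10xy/(5x^2 + 2y)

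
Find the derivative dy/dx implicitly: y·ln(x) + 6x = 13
Differentiate the relation implicitly: treat y = y(x) and apply the chain rule, so every y-derivative picks up a y' = dy/dx factor.

With everything moved to the left-hand side, differentiate term by term:
  d/dx[6x] = 6
  d/dx[y·ln(x)] = y'·ln(x) + y/x
  d/dx[-13] = 0

Separating the contributions that come from x directly and those that come through y:
  without y':      6 + y/x
  multiplying y':  ln(x)

so (6 + y/x) + (ln(x))·y' = 0, and therefore
  dy/dx = -(6 + y/x)/(ln(x))
        = -((6x + y)/x)/(ln(x)) = (-6x - y)/(x·ln(x))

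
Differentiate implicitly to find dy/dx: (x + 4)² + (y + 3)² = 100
Apply d/dx to both sides, remembering that y depends on x. Each occurrence of y therefore brings in a y' = dy/dx via the chain rule.

With F(x, y) equal to the left-hand side minus the right, differentiate F term by term:
  d/dx[(x + 4)^2] = 2x + 8
  d/dx[(y + 3)^2] = 2·y'(y + 3)
  d/dx[-100] = 0
Adding these up, d/dx[F] = 0 becomes
  (2x + 8) + (2y + 6)·y' = 0,
so isolating y',
  dy/dx = -(2x + 8)/(2y + 6) = (-x - 4)/(y + 3)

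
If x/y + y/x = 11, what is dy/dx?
Differentiate both sides with respect to x, treating y as y(x). By the chain rule, any term containing y contributes a factor of y' = dy/dx when we differentiate it.

Move every term to one side and write the relation as F(x, y) = 0. Term by term,
  d/dx[x/y] = -x·y'/y^2 + 1/y
  d/dx[y/x] = y'/x - y/x^2
  d/dx[-11] = 0

The pieces without y' make up ∂F/∂x and the coefficient of y' is ∂F/∂y:
  ∂F/∂x = 1/y - y/x^2,
  ∂F/∂y = -x/y^2 + 1/x.

Since d/dx[F] = ∂F/∂x + (∂F/∂y)·y' = 0, solve for y':
  (∂F/∂y)·y' = -∂F/∂x
  dy/dx = -(∂F/∂x)/(∂F/∂y) = -(1/y - y/x^2)/(-x/y^2 + 1/x)
        = -((x - y)(x + y)/(x^2y))/(-(x - y)(x + y)/(xy^2)) = y/x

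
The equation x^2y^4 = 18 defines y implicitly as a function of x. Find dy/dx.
Take d/dx of both sides. Since y is implicitly a function of x, the chain rule attaches a y' = dy/dx factor whenever we differentiate through y.

Set F(x, y) = (left side) − (right side), so the curve is F = 0. Differentiating each term of F:
  d/dx[x^2y^4] = 4x^2y^3·y' + 2xy^4
  d/dx[-18] = 0

Collecting, the y'-free part is the partial derivative in x and the y' coefficient is the partial derivative in y:
  ∂F/∂x = 2xy^4
  ∂F/∂y = 4x^2y^3

so d/dx[F(x, y(x))] = ∂F/∂x + (∂F/∂y)·y' = 0. Rearranging,
  dy/dx = -(∂F/∂x)/(∂F/∂y) = -(2xy^4)/(4x^2y^3) = -y/(2x)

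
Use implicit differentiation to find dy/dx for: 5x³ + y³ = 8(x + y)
Differentiate the relation implicitly: treat y = y(x) and apply the chain rule, so every y-derivative picks up a y' = dy/dx factor.

With everything moved to the left-hand side, differentiate term by term:
  d/dx[5x^3] = 15x^2
  d/dx[-8x] = -8
  d/dx[y^3] = 3y^2·y'
  d/dx[-8y] = -8·y'

Separating the contributions that come from x directly and those that come through y:
  without y':      15x^2 - 8
  multiplying y':  3y^2 - 8

so (15x^2 - 8) + (3y^2 - 8)·y' = 0, and therefore
  dy/dx = -(15x^2 - 8)/(3y^2 - 8) = (8 - 15x^2)/(3y^2 - 8)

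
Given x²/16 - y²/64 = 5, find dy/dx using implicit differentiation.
Differentiate the relation implicitly: treat y = y(x) and apply the chain rule, so every y-derivative picks up a y' = dy/dx factor.

With everything moved to the left-hand side, differentiate term by term:
  d/dx[x^2/16] = x/8
  d/dx[-y^2/64] = -y·y'/32
  d/dx[-5] = 0

Separating the contributions that come from x directly and those that come through y:
  without y':      x/8
  multiplying y':  -y/32

so (x/8) + (-y/32)·y' = 0, and therefore
  dy/dx = -(x/8)/(-y/32) = 4x/y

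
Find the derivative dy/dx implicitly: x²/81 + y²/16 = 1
Apply d/dx to both sides, remembering that y depends on x. Each occurrence of y therefore brings in a y' = dy/dx via the chain rule.

With F(x, y) equal to the left-hand side minus the right, differentiate F term by term:
  d/dx[x^2/81] = 2x/81
  d/dx[y^2/16] = y·y'/8
  d/dx[-1] = 0
Adding these up, d/dx[F] = 0 becomes
  (2x/81) + (y/8)·y' = 0,
so isolating y',
  dy/dx = -(2x/81)/(y/8) = -16x/(81y)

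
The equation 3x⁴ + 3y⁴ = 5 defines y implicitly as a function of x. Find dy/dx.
Differentiate the relation implicitly: treat y = y(x) and apply the chain rule, so every y-derivative picks up a y' = dy/dx factor.

With everything moved to the left-hand side, differentiate term by term:
  d/dx[3x^4] = 12x^3
  d/dx[3y^4] = 12y^3·y'
  d/dx[-5] = 0

Separating the contributions that come from x directly and those that come through y:
  without y':      12x^3
  multiplying y':  12y^3

so (12x^3) + (12y^3)·y' = 0, and therefore
  dy/dx = -(12x^3)/(12y^3) = -x^3/y^3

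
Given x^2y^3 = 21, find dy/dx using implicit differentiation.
Apply d/dx to both sides, remembering that y depends on x. Each occurrence of y therefore brings in a y' = dy/dx via the chain rule.

With F(x, y) equal to the left-hand side minus the right, differentiate F term by term:
  d/dx[x^2y^3] = 3x^2y^2·y' + 2xy^3
  d/dx[-21] = 0
Adding these up, d/dx[F] = 0 becomes
  (2xy^3) + (3x^2y^2)·y' = 0,
so isolating y',
  dy/dx = -(2xy^3)/(3x^2y^2) = -2y/(3x)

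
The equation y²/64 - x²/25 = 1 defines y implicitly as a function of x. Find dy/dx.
Differentiate the relation implicitly: treat y = y(x) and apply the chain rule, so every y-derivative picks up a y' = dy/dx factor.

With everything moved to the left-hand side, differentiate term by term:
  d/dx[-x^2/25] = -2x/25
  d/dx[y^2/64] = y·y'/32
  d/dx[-1] = 0

Separating the contributions that come from x directly and those that come through y:
  without y':      -2x/25
  multiplying y':  y/32

so (-2x/25) + (y/32)·y' = 0, and therefore
  dy/dx = -(-2x/25)/(y/32) = 64x/(25y)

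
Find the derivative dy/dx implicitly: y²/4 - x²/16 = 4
Take d/dx of both sides. Since y is implicitly a function of x, the chain rule attaches a y' = dy/dx factor whenever we differentiate through y.

Set F(x, y) = (left side) − (right side), so the curve is F = 0. Differentiating each term of F:
  d/dx[-x^2/16] = -x/8
  d/dx[y^2/4] = y·y'/2
  d/dx[-4] = 0

Collecting, the y'-free part is the partial derivative in x and the y' coefficient is the partial derivative in y:
  ∂F/∂x = -x/8
  ∂F/∂y = y/2

so d/dx[F(x, y(x))] = ∂F/∂x + (∂F/∂y)·y' = 0. Rearranging,
  dy/dx = -(∂F/∂x)/(∂F/∂y) = -(-x/8)/(y/2) = x/(4y)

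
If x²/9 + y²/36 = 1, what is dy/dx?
Apply d/dx to both sides, remembering that y depends on x. Each occurrence of y therefore brings in a y' = dy/dx via the chain rule.

With F(x, y) equal to the left-hand side minus the right, differentiate F term by term:
  d/dx[x^2/9] = 2x/9
  d/dx[y^2/36] = y·y'/18
  d/dx[-1] = 0
Adding these up, d/dx[F] = 0 becomes
  (2x/9) + (y/18)·y' = 0,
so isolating y',
  dy/dx = -(2x/9)/(y/18) = -4x/y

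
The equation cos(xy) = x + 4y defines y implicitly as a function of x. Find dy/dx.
Differentiate both sides with respect to x, treating y as y(x). By the chain rule, any term containing y contributes a factor of y' = dy/dx when we differentiate it.

Move every term to one side and write the relation as F(x, y) = 0. Term by term,
  d/dx[-x] = -1
  d/dx[-4y] = -4·y'
  d/dx[cos(xy)] = -(x·y' + y)·sin(xy)

The pieces without y' make up ∂F/∂x and the coefficient of y' is ∂F/∂y:
  ∂F/∂x = -y·sin(xy) - 1,
  ∂F/∂y = -x·sin(xy) - 4.

Since d/dx[F] = ∂F/∂x + (∂F/∂y)·y' = 0, solve for y':
  (∂F/∂y)·y' = -∂F/∂x
  dy/dx = -(∂F/∂x)/(∂F/∂y) = -(-y·sin(xy) - 1)/(-x·sin(xy) - 4) = -(y·sin(xy) + 1)/(x·sin(xy) + 4)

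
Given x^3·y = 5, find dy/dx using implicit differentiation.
Differentiate the relation implicitly: treat y = y(x) and apply the chain rule, so every y-derivative picks up a y' = dy/dx factor.

With everything moved to the left-hand side, differentiate term by term:
  d/dx[x^3y] = x^3·y' + 3x^2y
  d/dx[-5] = 0

Separating the contributions that come from x directly and those that come through y:
  without y':      3x^2y
  multiplying y':  x^3

so (3x^2y) + (x^3)·y' = 0, and therefore
  dy/dx = -(3x^2y)/(x^3) = -3y/x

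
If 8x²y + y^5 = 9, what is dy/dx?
Apply d/dx to both sides, remembering that y depends on x. Each occurrence of y therefore brings in a y' = dy/dx via the chain rule.

With F(x, y) equal to the left-hand side minus the right, differentiate F term by term:
  d/dx[8x^2y] = 8x^2·y' + 16xy
  d/dx[y^5] = 5y^4·y'
  d/dx[-9] = 0
Adding these up, d/dx[F] = 0 becomes
  (16xy) + (8x^2 + 5y^4)·y' = 0,
so isolating y',
  dy/dx = -(16xy)/(8x^2 + 5y^4) = -16xy/(8x^2 + 5y^4)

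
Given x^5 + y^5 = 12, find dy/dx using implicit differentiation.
Apply d/dx to both sides, remembering that y depends on x. Each occurrence of y therefore brings in a y' = dy/dx via the chain rule.

With F(x, y) equal to the left-hand side minus the right, differentiate F term by term:
  d/dx[x^5] = 5x^4
  d/dx[y^5] = 5y^4·y'
  d/dx[-12] = 0
Adding these up, d/dx[F] = 0 becomes
  (5x^4) + (5y^4)·y' = 0,
so isolating y',
  dy/dx = -(5x^4)/(5y^4) = -x^4/y^4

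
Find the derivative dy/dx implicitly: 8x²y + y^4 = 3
Differentiate the relation implicitly: treat y = y(x) and apply the chain rule, so every y-derivative picks up a y' = dy/dx factor.

With everything moved to the left-hand side, differentiate term by term:
  d/dx[8x^2y] = 8x^2·y' + 16xy
  d/dx[y^4] = 4y^3·y'
  d/dx[-3] = 0

Separating the contributions that come from x directly and those that come through y:
  without y':      16xy
  multiplying y':  8x^2 + 4y^3

so (16xy) + (8x^2 + 4y^3)·y' = 0, and therefore
  dy/dx = -(16xy)/(8x^2 + 4y^3) = -4xy/(2x^2 + y^3)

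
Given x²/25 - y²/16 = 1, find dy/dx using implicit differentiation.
Differentiate both sides with respect to x, treating y as y(x). By the chain rule, any term containing y contributes a factor of y' = dy/dx when we differentiate it.

Move every term to one side and write the relation as F(x, y) = 0. Term by term,
  d/dx[x^2/25] = 2x/25
  d/dx[-y^2/16] = -y·y'/8
  d/dx[-1] = 0

The pieces without y' make up ∂F/∂x and the coefficient of y' is ∂F/∂y:
  ∂F/∂x = 2x/25,
  ∂F/∂y = -y/8.

Since d/dx[F] = ∂F/∂x + (∂F/∂y)·y' = 0, solve for y':
  (∂F/∂y)·y' = -∂F/∂x
  dy/dx = -(∂F/∂x)/(∂F/∂y) = -(2x/25)/(-y/8) = 16x/(25y)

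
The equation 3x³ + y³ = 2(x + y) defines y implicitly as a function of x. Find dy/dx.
Differentiate both sides with respect to x, treating y as y(x). By the chain rule, any term containing y contributes a factor of y' = dy/dx when we differentiate it.

Move every term to one side and write the relation as F(x, y) = 0. Term by term,
  d/dx[3x^3] = 9x^2
  d/dx[-2x] = -2
  d/dx[y^3] = 3y^2·y'
  d/dx[-2y] = -2·y'

The pieces without y' make up ∂F/∂x and the coefficient of y' is ∂F/∂y:
  ∂F/∂x = 9x^2 - 2,
  ∂F/∂y = 3y^2 - 2.

Since d/dx[F] = ∂F/∂x + (∂F/∂y)·y' = 0, solve for y':
  (∂F/∂y)·y' = -∂F/∂x
  dy/dx = -(∂F/∂x)/(∂F/∂y) = -(9x^2 - 2)/(3y^2 - 2) = (2 - 9x^2)/(3y^2 - 2)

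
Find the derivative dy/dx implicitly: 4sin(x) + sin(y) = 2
Differentiate the relation implicitly: treat y = y(x) and apply the chain rule, so every y-derivative picks up a y' = dy/dx factor.

With everything moved to the left-hand side, differentiate term by term:
  d/dx[4sin(x)] = 4cos(x)
  d/dx[sin(y)] = y'·cos(y)
  d/dx[-2] = 0

Separating the contributions that come from x directly and those that come through y:
  without y':      4cos(x)
  multiplying y':  cos(y)

so (4cos(x)) + (cos(y))·y' = 0, and therefore
  dy/dx = -(4cos(x))/(cos(y)) = -4cos(x)/cos(y)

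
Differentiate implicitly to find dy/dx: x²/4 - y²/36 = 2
Differentiate the relation implicitly: treat y = y(x) and apply the chain rule, so every y-derivative picks up a y' = dy/dx factor.

With everything moved to the left-hand side, differentiate term by term:
  d/dx[x^2/4] = x/2
  d/dx[-y^2/36] = -y·y'/18
  d/dx[-2] = 0

Separating the contributions that come from x directly and those that come through y:
  without y':      x/2
  multiplying y':  -y/18

so (x/2) + (-y/18)·y' = 0, and therefore
  dy/dx = -(x/2)/(-y/18) = 9x/y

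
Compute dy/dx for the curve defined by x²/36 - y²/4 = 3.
Take d/dx of both sides. Since y is implicitly a function of x, the chain rule attaches a y' = dy/dx factor whenever we differentiate through y.

Set F(x, y) = (left side) − (right side), so the curve is F = 0. Differentiating each term of F:
  d/dx[x^2/36] = x/18
  d/dx[-y^2/4] = -y·y'/2
  d/dx[-3] = 0

Collecting, the y'-free part is the partial derivative in x and the y' coefficient is the partial derivative in y:
  ∂F/∂x = x/18
  ∂F/∂y = -y/2

so d/dx[F(x, y(x))] = ∂F/∂x + (∂F/∂y)·y' = 0. Rearranging,
  dy/dx = -(∂F/∂x)/(∂F/∂y) = -(x/18)/(-y/2) = x/(9y)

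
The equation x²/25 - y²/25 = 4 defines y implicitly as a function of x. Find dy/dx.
Differentiate both sides with respect to x, treating y as y(x). By the chain rule, any term containing y contributes a factor of y' = dy/dx when we differentiate it.

Move every term to one side and write the relation as F(x, y) = 0. Term by term,
  d/dx[x^2/25] = 2x/25
  d/dx[-y^2/25] = -2y·y'/25
  d/dx[-4] = 0

The pieces without y' make up ∂F/∂x and the coefficient of y' is ∂F/∂y:
  ∂F/∂x = 2x/25,
  ∂F/∂y = -2y/25.

Since d/dx[F] = ∂F/∂x + (∂F/∂y)·y' = 0, solve for y':
  (∂F/∂y)·y' = -∂F/∂x
  dy/dx = -(∂F/∂x)/(∂F/∂y) = -(2x/25)/(-2y/25) = x/y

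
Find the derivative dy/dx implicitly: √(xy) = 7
Take d/dx of both sides. Since y is implicitly a function of x, the chain rule attaches a y' = dy/dx factor whenever we differentiate through y.

Set F(x, y) = (left side) − (right side), so the curve is F = 0. Differentiating each term of F:
  d/dx[√(xy)] = √(xy)(x·y'/2 + y/2)/(xy)
  d/dx[-7] = 0

Collecting, the y'-free part is the partial derivative in x and the y' coefficient is the partial derivative in y:
  ∂F/∂x = √(xy)/(2x)
  ∂F/∂y = √(xy)/(2y)

so d/dx[F(x, y(x))] = ∂F/∂x + (∂F/∂y)·y' = 0. Rearranging,
  dy/dx = -(∂F/∂x)/(∂F/∂y) = -(√(xy)/(2x))/(√(xy)/(2y)) = -y/x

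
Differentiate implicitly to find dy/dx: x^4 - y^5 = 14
Differentiate both sides with respect to x, treating y as y(x). By the chain rule, any term containing y contributes a factor of y' = dy/dx when we differentiate it.

Move every term to one side and write the relation as F(x, y) = 0. Term by term,
  d/dx[x^4] = 4x^3
  d/dx[-y^5] = -5y^4·y'
  d/dx[-14] = 0

The pieces without y' make up ∂F/∂x and the coefficient of y' is ∂F/∂y:
  ∂F/∂x = 4x^3,
  ∂F/∂y = -5y^4.

Since d/dx[F] = ∂F/∂x + (∂F/∂y)·y' = 0, solve for y':
  (∂F/∂y)·y' = -∂F/∂x
  dy/dx = -(∂F/∂x)/(∂F/∂y) = -(4x^3)/(-5y^4) = 4x^3/(5y^4)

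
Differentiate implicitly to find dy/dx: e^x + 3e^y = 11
Apply d/dx to both sides, remembering that y depends on x. Each occurrence of y therefore brings in a y' = dy/dx via the chain rule.

With F(x, y) equal to the left-hand side minus the right, differentiate F term by term:
  d/dx[e^(x)] = e^(x)
  d/dx[3e^(y)] = 3·y'·e^(y)
  d/dx[-11] = 0
Adding these up, d/dx[F] = 0 becomes
  (e^(x)) + (3e^(y))·y' = 0,
so isolating y',
  dy/dx = -(e^(x))/(3e^(y)) = -e^(x - y)/3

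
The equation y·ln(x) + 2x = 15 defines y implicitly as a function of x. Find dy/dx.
Apply d/dx to both sides, remembering that y depends on x. Each occurrence of y therefore brings in a y' = dy/dx via the chain rule.

With F(x, y) equal to the left-hand side minus the right, differentiate F term by term:
  d/dx[2x] = 2
  d/dx[y·ln(x)] = y'·ln(x) + y/x
  d/dx[-15] = 0
Adding these up, d/dx[F] = 0 becomes
  (2 + y/x) + (ln(x))·y' = 0,
so isolating y',
  dy/dx = -(2 + y/x)/(ln(x))
        = -((2x + y)/x)/(ln(x)) = (-2x - y)/(x·ln(x))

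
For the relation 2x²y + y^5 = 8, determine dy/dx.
Apply d/dx to both sides, remembering that y depends on x. Each occurrence of y therefore brings in a y' = dy/dx via the chain rule.

With F(x, y) equal to the left-hand side minus the right, differentiate F term by term:
  d/dx[2x^2y] = 2x^2·y' + 4xy
  d/dx[y^5] = 5y^4·y'
  d/dx[-8] = 0
Adding these up, d/dx[F] = 0 becomes
  (4xy) + (2x^2 + 5y^4)·y' = 0,
so isolating y',
  dy/dx = -(4xy)/(2x^2 + 5y^4) = -4xy/(2x^2 + 5y^4)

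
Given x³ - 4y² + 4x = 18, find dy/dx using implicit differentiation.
Take d/dx of both sides. Since y is implicitly a function of x, the chain rule attaches a y' = dy/dx factor whenever we differentiate through y.

Set F(x, y) = (left side) − (right side), so the curve is F = 0. Differentiating each term of F:
  d/dx[x^3] = 3x^2
  d/dx[4x] = 4
  d/dx[-4y^2] = -8y·y'
  d/dx[-18] = 0

Collecting, the y'-free part is the partial derivative in x and the y' coefficient is the partial derivative in y:
  ∂F/∂x = 3x^2 + 4
  ∂F/∂y = -8y

so d/dx[F(x, y(x))] = ∂F/∂x + (∂F/∂y)·y' = 0. Rearranging,
  dy/dx = -(∂F/∂x)/(∂F/∂y) = -(3x^2 + 4)/(-8y) = (3x^2 + 4)/(8y)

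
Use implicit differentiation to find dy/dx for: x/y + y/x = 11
Take d/dx of both sides. Since y is implicitly a function of x, the chain rule attaches a y' = dy/dx factor whenever we differentiate through y.

Set F(x, y) = (left side) − (right side), so the curve is F = 0. Differentiating each term of F:
  d/dx[x/y] = -x·y'/y^2 + 1/y
  d/dx[y/x] = y'/x - y/x^2
  d/dx[-11] = 0

Collecting, the y'-free part is the partial derivative in x and the y' coefficient is the partial derivative in y:
  ∂F/∂x = 1/y - y/x^2
  ∂F/∂y = -x/y^2 + 1/x

so d/dx[F(x, y(x))] = ∂F/∂x + (∂F/∂y)·y' = 0. Rearranging,
  dy/dx = -(∂F/∂x)/(∂F/∂y) = -(1/y - y/x^2)/(-x/y^2 + 1/x)
        = -((x - y)(x + y)/(x^2y))/(-(x - y)(x + y)/(xy^2)) = y/x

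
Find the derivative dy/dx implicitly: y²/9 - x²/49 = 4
Differentiate both sides with respect to x, treating y as y(x). By the chain rule, any term containing y contributes a factor of y' = dy/dx when we differentiate it.

Move every term to one side and write the relation as F(x, y) = 0. Term by term,
  d/dx[-x^2/49] = -2x/49
  d/dx[y^2/9] = 2y·y'/9
  d/dx[-4] = 0

The pieces without y' make up ∂F/∂x and the coefficient of y' is ∂F/∂y:
  ∂F/∂x = -2x/49,
  ∂F/∂y = 2y/9.

Since d/dx[F] = ∂F/∂x + (∂F/∂y)·y' = 0, solve for y':
  (∂F/∂y)·y' = -∂F/∂x
  dy/dx = -(∂F/∂x)/(∂F/∂y) = -(-2x/49)/(2y/9) = 9x/(49y)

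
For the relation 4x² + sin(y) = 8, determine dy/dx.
Differentiate both sides with respect to x, treating y as y(x). By the chain rule, any term containing y contributes a factor of y' = dy/dx when we differentiate it.

Move every term to one side and write the relation as F(x, y) = 0. Term by term,
  d/dx[4x^2] = 8x
  d/dx[sin(y)] = y'·cos(y)
  d/dx[-8] = 0

The pieces without y' make up ∂F/∂x and the coefficient of y' is ∂F/∂y:
  ∂F/∂x = 8x,
  ∂F/∂y = cos(y).

Since d/dx[F] = ∂F/∂x + (∂F/∂y)·y' = 0, solve for y':
  (∂F/∂y)·y' = -∂F/∂x
  dy/dx = -(∂F/∂x)/(∂F/∂y) = -(8x)/(cos(y)) = -8x/cos(y)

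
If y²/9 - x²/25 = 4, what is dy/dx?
Differentiate both sides with respect to x, treating y as y(x). By the chain rule, any term containing y contributes a factor of y' = dy/dx when we differentiate it.

Move every term to one side and write the relation as F(x, y) = 0. Term by term,
  d/dx[-x^2/25] = -2x/25
  d/dx[y^2/9] = 2y·y'/9
  d/dx[-4] = 0

The pieces without y' make up ∂F/∂x and the coefficient of y' is ∂F/∂y:
  ∂F/∂x = -2x/25,
  ∂F/∂y = 2y/9.

Since d/dx[F] = ∂F/∂x + (∂F/∂y)·y' = 0, solve for y':
  (∂F/∂y)·y' = -∂F/∂x
  dy/dx = -(∂F/∂x)/(∂F/∂y) = -(-2x/25)/(2y/9) = 9x/(25y)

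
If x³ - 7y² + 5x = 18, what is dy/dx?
Differentiate both sides with respect to x, treating y as y(x). By the chain rule, any term containing y contributes a factor of y' = dy/dx when we differentiate it.

Move every term to one side and write the relation as F(x, y) = 0. Term by term,
  d/dx[x^3] = 3x^2
  d/dx[5x] = 5
  d/dx[-7y^2] = -14y·y'
  d/dx[-18] = 0

The pieces without y' make up ∂F/∂x and the coefficient of y' is ∂F/∂y:
  ∂F/∂x = 3x^2 + 5,
  ∂F/∂y = -14y.

Since d/dx[F] = ∂F/∂x + (∂F/∂y)·y' = 0, solve for y':
  (∂F/∂y)·y' = -∂F/∂x
  dy/dx = -(∂F/∂x)/(∂F/∂y) = -(3x^2 + 5)/(-14y) = (3x^2 + 5)/(14y)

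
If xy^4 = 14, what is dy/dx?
Take d/dx of both sides. Since y is implicitly a function of x, the chain rule attaches a y' = dy/dx factor whenever we differentiate through y.

Set F(x, y) = (left side) − (right side), so the curve is F = 0. Differentiating each term of F:
  d/dx[xy^4] = 4xy^3·y' + y^4
  d/dx[-14] = 0

Collecting, the y'-free part is the partial derivative in x and the y' coefficient is the partial derivative in y:
  ∂F/∂x = y^4
  ∂F/∂y = 4xy^3

so d/dx[F(x, y(x))] = ∂F/∂x + (∂F/∂y)·y' = 0. Rearranging,
  dy/dx = -(∂F/∂x)/(∂F/∂y) = -(y^4)/(4xy^3) = -y/(4x)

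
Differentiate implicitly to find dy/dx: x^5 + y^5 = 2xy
Differentiate the relation implicitly: treat y = y(x) and apply the chain rule, so every y-derivative picks up a y' = dy/dx factor.

With everything moved to the left-hand side, differentiate term by term:
  d/dx[x^5] = 5x^4
  d/dx[-2xy] = -2x·y' - 2y
  d/dx[y^5] = 5y^4·y'

Separating the contributions that come from x directly and those that come through y:
  without y':      5x^4 - 2y
  multiplying y':  -2x + 5y^4

so (5x^4 - 2y) + (-2x + 5y^4)·y' = 0, and therefore
  dy/dx = -(5x^4 - 2y)/(-2x + 5y^4) = (5x^4 - 2y)/(2x - 5y^4)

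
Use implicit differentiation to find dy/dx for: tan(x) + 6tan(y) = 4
Take d/dx of both sides. Since y is implicitly a function of x, the chain rule attaches a y' = dy/dx factor whenever we differentiate through y.

Set F(x, y) = (left side) − (right side), so the curve is F = 0. Differentiating each term of F:
  d/dx[tan(x)] = tan(x)^2 + 1
  d/dx[6tan(y)] = 6·y'(tan(y)^2 + 1)
  d/dx[-4] = 0

Collecting, the y'-free part is the partial derivative in x and the y' coefficient is the partial derivative in y:
  ∂F/∂x = tan(x)^2 + 1
  ∂F/∂y = 6tan(y)^2 + 6

so d/dx[F(x, y(x))] = ∂F/∂x + (∂F/∂y)·y' = 0. Rearranging,
  dy/dx = -(∂F/∂x)/(∂F/∂y) = -(tan(x)^2 + 1)/(6tan(y)^2 + 6) = -cos(y)^2/(6cos(x)^2)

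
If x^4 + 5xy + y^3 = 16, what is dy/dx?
Differentiate both sides with respect to x, treating y as y(x). By the chain rule, any term containing y contributes a factor of y' = dy/dx when we differentiate it.

Move every term to one side and write the relation as F(x, y) = 0. Term by term,
  d/dx[x^4] = 4x^3
  d/dx[5xy] = 5x·y' + 5y
  d/dx[y^3] = 3y^2·y'
  d/dx[-16] = 0

The pieces without y' make up ∂F/∂x and the coefficient of y' is ∂F/∂y:
  ∂F/∂x = 4x^3 + 5y,
  ∂F/∂y = 5x + 3y^2.

Since d/dx[F] = ∂F/∂x + (∂F/∂y)·y' = 0, solve for y':
  (∂F/∂y)·y' = -∂F/∂x
  dy/dx = -(∂F/∂x)/(∂F/∂y) = -(4x^3 + 5y)/(5x + 3y^2) = (-4x^3 - 5y)/(5x + 3y^2)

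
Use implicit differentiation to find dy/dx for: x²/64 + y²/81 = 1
Apply d/dx to both sides, remembering that y depends on x. Each occurrence of y therefore brings in a y' = dy/dx via the chain rule.

With F(x, y) equal to the left-hand side minus the right, differentiate F term by term:
  d/dx[x^2/64] = x/32
  d/dx[y^2/81] = 2y·y'/81
  d/dx[-1] = 0
Adding these up, d/dx[F] = 0 becomes
  (x/32) + (2y/81)·y' = 0,
so isolating y',
  dy/dx = -(x/32)/(2y/81) = -81x/(64y)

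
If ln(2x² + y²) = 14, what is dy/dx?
Differentiate the relation implicitly: treat y = y(x) and apply the chain rule, so every y-derivative picks up a y' = dy/dx factor.

With everything moved to the left-hand side, differentiate term by term:
  d/dx[ln(2x^2 + y^2)] = (4x + 2y·y')/(2x^2 + y^2)
  d/dx[-14] = 0

Separating the contributions that come from x directly and those that come through y:
  without y':      4x/(2x^2 + y^2)
  multiplying y':  2y/(2x^2 + y^2)

so (4x/(2x^2 + y^2)) + (2y/(2x^2 + y^2))·y' = 0, and therefore
  dy/dx = -(4x/(2x^2 + y^2))/(2y/(2x^2 + y^2)) = -2x/y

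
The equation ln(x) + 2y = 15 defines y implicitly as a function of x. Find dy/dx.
Take d/dx of both sides. Since y is implicitly a function of x, the chain rule attaches a y' = dy/dx factor whenever we differentiate through y.

Set F(x, y) = (left side) − (right side), so the curve is F = 0. Differentiating each term of F:
  d/dx[2y] = 2·y'
  d/dx[ln(x)] = 1/x
  d/dx[-15] = 0

Collecting, the y'-free part is the partial derivative in x and the y' coefficient is the partial derivative in y:
  ∂F/∂x = 1/x
  ∂F/∂y = 2

so d/dx[F(x, y(x))] = ∂F/∂x + (∂F/∂y)·y' = 0. Rearranging,
  dy/dx = -(∂F/∂x)/(∂F/∂y) = -(1/x)/(2) = -1/(2x)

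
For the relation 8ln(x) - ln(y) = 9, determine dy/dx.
Differentiate the relation implicitly: treat y = y(x) and apply the chain rule, so every y-derivative picks up a y' = dy/dx factor.

With everything moved to the left-hand side, differentiate term by term:
  d/dx[8ln(x)] = 8/x
  d/dx[-ln(y)] = -y'/y
  d/dx[-9] = 0

Separating the contributions that come from x directly and those that come through y:
  without y':      8/x
  multiplying y':  -1/y

so (8/x) + (-1/y)·y' = 0, and therefore
  dy/dx = -(8/x)/(-1/y) = 8y/x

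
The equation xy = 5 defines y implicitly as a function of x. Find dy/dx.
Differentiate both sides with respect to x, treating y as y(x). By the chain rule, any term containing y contributes a factor of y' = dy/dx when we differentiate it.

Move every term to one side and write the relation as F(x, y) = 0. Term by term,
  d/dx[xy] = x·y' + y
  d/dx[-5] = 0

The pieces without y' make up ∂F/∂x and the coefficient of y' is ∂F/∂y:
  ∂F/∂x = y,
  ∂F/∂y = x.

Since d/dx[F] = ∂F/∂x + (∂F/∂y)·y' = 0, solve for y':
  (∂F/∂y)·y' = -∂F/∂x
  dy/dx = -(∂F/∂x)/(∂F/∂y) = -(y)/(x) = -y/x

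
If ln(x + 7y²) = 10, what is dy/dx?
Differentiate both sides with respect to x, treating y as y(x). By the chain rule, any term containing y contributes a factor of y' = dy/dx when we differentiate it.

Move every term to one side and write the relation as F(x, y) = 0. Term by term,
  d/dx[ln(x + 7y^2)] = (14y·y' + 1)/(x + 7y^2)
  d/dx[-10] = 0

The pieces without y' make up ∂F/∂x and the coefficient of y' is ∂F/∂y:
  ∂F/∂x = 1/(x + 7y^2),
  ∂F/∂y = 14y/(x + 7y^2).

Since d/dx[F] = ∂F/∂x + (∂F/∂y)·y' = 0, solve for y':
  (∂F/∂y)·y' = -∂F/∂x
  dy/dx = -(∂F/∂x)/(∂F/∂y) = -(1/(x + 7y^2))/(14y/(x + 7y^2)) = -1/(14y)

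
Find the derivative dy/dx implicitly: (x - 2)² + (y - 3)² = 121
Take d/dx of both sides. Since y is implicitly a function of x, the chain rule attaches a y' = dy/dx factor whenever we differentiate through y.

Set F(x, y) = (left side) − (right side), so the curve is F = 0. Differentiating each term of F:
  d/dx[(x - 2)^2] = 2x - 4
  d/dx[(y - 3)^2] = 2·y'(y - 3)
  d/dx[-121] = 0

Collecting, the y'-free part is the partial derivative in x and the y' coefficient is the partial derivative in y:
  ∂F/∂x = 2x - 4
  ∂F/∂y = 2y - 6

so d/dx[F(x, y(x))] = ∂F/∂x + (∂F/∂y)·y' = 0. Rearranging,
  dy/dx = -(∂F/∂x)/(∂F/∂y) = -(2x - 4)/(2y - 6) = (2 - x)/(y - 3)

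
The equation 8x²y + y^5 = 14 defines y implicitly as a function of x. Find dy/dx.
Differentiate the relation implicitly: treat y = y(x) and apply the chain rule, so every y-derivative picks up a y' = dy/dx factor.

With everything moved to the left-hand side, differentiate term by term:
  d/dx[8x^2y] = 8x^2·y' + 16xy
  d/dx[y^5] = 5y^4·y'
  d/dx[-14] = 0

Separating the contributions that come from x directly and those that come through y:
  without y':      16xy
  multiplying y':  8x^2 + 5y^4

so (16xy) + (8x^2 + 5y^4)·y' = 0, and therefore
  dy/dx = -(16xy)/(8x^2 + 5y^4) = -16xy/(8x^2 + 5y^4)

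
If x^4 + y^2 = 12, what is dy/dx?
Differentiate the relation implicitly: treat y = y(x) and apply the chain rule, so every y-derivative picks up a y' = dy/dx factor.

With everything moved to the left-hand side, differentiate term by term:
  d/dx[x^4] = 4x^3
  d/dx[y^2] = 2y·y'
  d/dx[-12] = 0

Separating the contributions that come from x directly and those that come through y:
  without y':      4x^3
  multiplying y':  2y

so (4x^3) + (2y)·y' = 0, and therefore
  dy/dx = -(4x^3)/(2y) = -2x^3/y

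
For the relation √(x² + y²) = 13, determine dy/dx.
Apply d/dx to both sides, remembering that y depends on x. Each occurrence of y therefore brings in a y' = dy/dx via the chain rule.

With F(x, y) equal to the left-hand side minus the right, differentiate F term by term:
  d/dx[√(x^2 + y^2)] = (x + y·y')/√(x^2 + y^2)
  d/dx[-13] = 0
Adding these up, d/dx[F] = 0 becomes
  (x/√(x^2 + y^2)) + (y/√(x^2 + y^2))·y' = 0,
so isolating y',
  dy/dx = -(x/√(x^2 + y^2))/(y/√(x^2 + y^2)) = -x/y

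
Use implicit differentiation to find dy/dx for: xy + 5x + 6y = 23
Differentiate the relation implicitly: treat y = y(x) and apply the chain rule, so every y-derivative picks up a y' = dy/dx factor.

With everything moved to the left-hand side, differentiate term by term:
  d/dx[xy] = x·y' + y
  d/dx[5x] = 5
  d/dx[6y] = 6·y'
  d/dx[-23] = 0

Separating the contributions that come from x directly and those that come through y:
  without y':      y + 5
  multiplying y':  x + 6

so (y + 5) + (x + 6)·y' = 0, and therefore
  dy/dx = -(y + 5)/(x + 6) = (-y - 5)/(x + 6)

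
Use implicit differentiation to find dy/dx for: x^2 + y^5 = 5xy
Differentiate the relation implicitly: treat y = y(x) and apply the chain rule, so every y-derivative picks up a y' = dy/dx factor.

With everything moved to the left-hand side, differentiate term by term:
  d/dx[x^2] = 2x
  d/dx[-5xy] = -5x·y' - 5y
  d/dx[y^5] = 5y^4·y'

Separating the contributions that come from x directly and those that come through y:
  without y':      2x - 5y
  multiplying y':  -5x + 5y^4

so (2x - 5y) + (-5x + 5y^4)·y' = 0, and therefore
  dy/dx = -(2x - 5y)/(-5x + 5y^4) = (2x/5 - y)/(x - y^4)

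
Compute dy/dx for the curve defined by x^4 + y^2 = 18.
Differentiate both sides with respect to x, treating y as y(x). By the chain rule, any term containing y contributes a factor of y' = dy/dx when we differentiate it.

Move every term to one side and write the relation as F(x, y) = 0. Term by term,
  d/dx[x^4] = 4x^3
  d/dx[y^2] = 2y·y'
  d/dx[-18] = 0

The pieces without y' make up ∂F/∂x and the coefficient of y' is ∂F/∂y:
  ∂F/∂x = 4x^3,
  ∂F/∂y = 2y.

Since d/dx[F] = ∂F/∂x + (∂F/∂y)·y' = 0, solve for y':
  (∂F/∂y)·y' = -∂F/∂x
  dy/dx = -(∂F/∂x)/(∂F/∂y) = -(4x^3)/(2y) = -2x^3/y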